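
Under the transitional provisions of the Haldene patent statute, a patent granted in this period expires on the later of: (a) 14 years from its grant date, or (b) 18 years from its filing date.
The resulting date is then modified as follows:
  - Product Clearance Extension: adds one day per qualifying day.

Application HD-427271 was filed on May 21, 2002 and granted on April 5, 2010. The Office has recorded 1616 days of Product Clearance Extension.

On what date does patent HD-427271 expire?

2028-09-07

(a) grant + 14 years → 5 April 2024.
(b) filing + 18 years → 21 May 2020.
Later of the two: 5 April 2024.
Product Clearance Extension: +1616 days → 7 September 2028.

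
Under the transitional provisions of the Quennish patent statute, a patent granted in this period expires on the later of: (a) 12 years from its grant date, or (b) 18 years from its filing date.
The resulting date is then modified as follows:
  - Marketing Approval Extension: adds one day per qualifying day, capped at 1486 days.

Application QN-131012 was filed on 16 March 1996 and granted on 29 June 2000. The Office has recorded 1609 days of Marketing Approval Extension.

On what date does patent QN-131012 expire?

April 10, 2018

(a) grant + 12 years → 29 June 2012.
(b) filing + 18 years → 16 March 2014.
Later of the two: 16 March 2014.
Marketing Approval Extension: 1609 days claimed exceeds the 1486-day cap, so +1486 days → 10 April 2018.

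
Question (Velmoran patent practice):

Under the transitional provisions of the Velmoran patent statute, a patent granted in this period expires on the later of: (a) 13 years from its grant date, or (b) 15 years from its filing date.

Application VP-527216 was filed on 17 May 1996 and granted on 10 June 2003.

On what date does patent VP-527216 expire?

(a) grant + 13 years → 10 June 2016.
(b) filing + 15 years → 17 May 2011.
Later of the two: 10 June 2016.

June 10, 2016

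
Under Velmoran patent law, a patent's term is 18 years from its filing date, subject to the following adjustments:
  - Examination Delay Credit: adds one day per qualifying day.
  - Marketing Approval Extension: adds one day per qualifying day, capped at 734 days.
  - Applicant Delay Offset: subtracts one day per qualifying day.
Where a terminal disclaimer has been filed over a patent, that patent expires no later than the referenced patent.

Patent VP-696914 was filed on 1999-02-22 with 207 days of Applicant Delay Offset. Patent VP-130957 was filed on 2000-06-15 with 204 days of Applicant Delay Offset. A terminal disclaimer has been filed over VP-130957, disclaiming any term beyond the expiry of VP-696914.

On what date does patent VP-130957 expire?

Natural term of VP-130957:
  Base: filing + 18 years → 15 June 2018.
  Applicant Delay Offset: −204 days → 23 November 2017.
Expiry of referenced patent VP-696914:
  Base: filing + 18 years → 22 February 2017.
  Applicant Delay Offset: −207 days → 30 July 2016.
Terminal disclaimer: VP-130957 expires on the earlier of 23 November 2017 and 30 July 2016.

2016-07-30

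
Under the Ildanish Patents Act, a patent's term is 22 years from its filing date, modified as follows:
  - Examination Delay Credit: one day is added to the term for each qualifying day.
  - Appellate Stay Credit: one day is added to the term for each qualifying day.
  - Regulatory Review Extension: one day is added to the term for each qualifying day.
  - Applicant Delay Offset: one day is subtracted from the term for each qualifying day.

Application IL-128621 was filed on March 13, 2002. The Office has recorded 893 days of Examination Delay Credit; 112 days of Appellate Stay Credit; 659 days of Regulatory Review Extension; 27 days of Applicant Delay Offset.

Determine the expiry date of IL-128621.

Base term: filing date + 22 years → 13 March 2024.
Examination Delay Credit: +893 days → 23 August 2026.
Appellate Stay Credit: +112 days → 13 December 2026.
Regulatory Review Extension: +659 days → 2 October 2028.
Applicant Delay Offset: −27 days → 5 September 2028.

September 5, 2028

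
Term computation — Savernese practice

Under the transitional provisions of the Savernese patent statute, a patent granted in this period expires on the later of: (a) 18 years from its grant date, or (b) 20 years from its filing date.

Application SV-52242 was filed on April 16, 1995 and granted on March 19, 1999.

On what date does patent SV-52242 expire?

(a) grant + 18 years → 19 March 2017.
(b) filing + 20 years → 16 April 2015.
Later of the two: 19 March 2017.

March 19, 2017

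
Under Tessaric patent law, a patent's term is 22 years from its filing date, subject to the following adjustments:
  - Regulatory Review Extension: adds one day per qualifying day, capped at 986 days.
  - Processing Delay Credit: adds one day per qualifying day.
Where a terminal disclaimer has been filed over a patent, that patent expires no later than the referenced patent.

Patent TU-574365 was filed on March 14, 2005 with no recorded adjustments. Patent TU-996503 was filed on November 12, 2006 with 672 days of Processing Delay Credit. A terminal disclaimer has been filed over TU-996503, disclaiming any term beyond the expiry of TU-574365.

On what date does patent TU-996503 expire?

Natural term of TU-996503:
  Base: filing + 22 years → 12 November 2028.
  Processing Delay Credit: +672 days → 15 September 2030.
Expiry of referenced patent TU-574365:
  Base: filing + 22 years → 14 March 2027.
Terminal disclaimer: TU-996503 expires on the earlier of 15 September 2030 and 14 March 2027.

2027-03-14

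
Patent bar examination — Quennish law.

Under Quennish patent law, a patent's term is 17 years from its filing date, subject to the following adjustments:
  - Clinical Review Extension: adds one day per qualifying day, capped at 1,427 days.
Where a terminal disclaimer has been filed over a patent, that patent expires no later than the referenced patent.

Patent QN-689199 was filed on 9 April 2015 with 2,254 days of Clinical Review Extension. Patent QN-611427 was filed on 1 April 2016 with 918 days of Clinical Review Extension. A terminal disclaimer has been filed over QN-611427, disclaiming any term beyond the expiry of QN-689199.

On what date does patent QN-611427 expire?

Natural term of QN-611427:
  Base: filing + 17 years → 1 April 2033.
  Clinical Review Extension: 918 days (within the 1427-day cap) → +918 days → 6 October 2035.
Expiry of referenced patent QN-689199:
  Base: filing + 17 years → 9 April 2032.
  Clinical Review Extension: 2254 days claimed exceeds the 1427-day cap, so +1427 days → 6 March 2036.
Terminal disclaimer: QN-611427 expires on the earlier of 6 October 2035 and 6 March 2036.

October 6, 2035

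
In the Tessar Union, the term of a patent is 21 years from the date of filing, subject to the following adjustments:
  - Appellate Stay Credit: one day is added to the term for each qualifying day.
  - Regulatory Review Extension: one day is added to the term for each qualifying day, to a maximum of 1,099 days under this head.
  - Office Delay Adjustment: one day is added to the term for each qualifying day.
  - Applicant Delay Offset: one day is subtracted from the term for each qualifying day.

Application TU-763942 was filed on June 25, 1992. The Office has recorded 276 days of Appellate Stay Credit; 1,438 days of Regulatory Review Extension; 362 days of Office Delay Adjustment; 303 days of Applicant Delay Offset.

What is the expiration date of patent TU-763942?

Base term: filing date + 21 years → 25 June 2013.
Appellate Stay Credit: +276 days → 28 March 2014.
Regulatory Review Extension: 1438 days claimed exceeds the 1099-day cap, so +1099 days → 31 March 2017.
Office Delay Adjustment: +362 days → 28 March 2018.
Applicant Delay Offset: −303 days → 29 May 2017.

May 29, 2017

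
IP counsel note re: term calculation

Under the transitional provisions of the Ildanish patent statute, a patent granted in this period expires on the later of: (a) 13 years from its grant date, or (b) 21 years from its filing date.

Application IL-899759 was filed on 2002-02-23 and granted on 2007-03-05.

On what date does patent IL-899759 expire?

2023-02-23

(a) grant + 13 years → 5 March 2020.
(b) filing + 21 years → 23 February 2023.
Later of the two: 23 February 2023.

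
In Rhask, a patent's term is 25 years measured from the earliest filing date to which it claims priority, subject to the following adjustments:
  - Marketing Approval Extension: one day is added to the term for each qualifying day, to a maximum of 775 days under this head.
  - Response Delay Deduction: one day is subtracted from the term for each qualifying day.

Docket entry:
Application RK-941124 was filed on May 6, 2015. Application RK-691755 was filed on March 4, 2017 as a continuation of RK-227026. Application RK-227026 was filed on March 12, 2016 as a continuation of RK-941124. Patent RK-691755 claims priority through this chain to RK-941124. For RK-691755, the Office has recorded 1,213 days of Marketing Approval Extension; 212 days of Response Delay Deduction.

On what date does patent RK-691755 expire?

Earliest priority filing: 6 May 2015.
Base term: 6 May 2015 + 25 years → 6 May 2040.
Marketing Approval Extension: 1213 days claimed exceeds the 775-day cap, so +775 days → 20 June 2042.
Response Delay Deduction: −212 days → 20 November 2041.

November 20, 2041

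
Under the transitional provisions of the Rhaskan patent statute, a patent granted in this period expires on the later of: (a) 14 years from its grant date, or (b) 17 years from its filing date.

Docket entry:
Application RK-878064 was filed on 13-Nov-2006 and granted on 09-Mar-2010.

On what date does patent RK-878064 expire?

2024-03-09

(a) grant + 14 years → 9 March 2024.
(b) filing + 17 years → 13 November 2023.
Later of the two: 9 March 2024.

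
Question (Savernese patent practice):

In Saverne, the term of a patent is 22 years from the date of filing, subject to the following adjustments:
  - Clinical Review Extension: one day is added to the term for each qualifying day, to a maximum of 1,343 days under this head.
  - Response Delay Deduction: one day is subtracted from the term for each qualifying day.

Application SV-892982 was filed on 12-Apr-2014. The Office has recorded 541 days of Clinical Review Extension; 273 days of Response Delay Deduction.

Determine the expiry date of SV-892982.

January 5, 2037

Base term: filing date + 22 years → 12 April 2036.
Clinical Review Extension: 541 days (within the 1343-day cap) → +541 days → 5 October 2037.
Response Delay Deduction: −273 days → 5 January 2037.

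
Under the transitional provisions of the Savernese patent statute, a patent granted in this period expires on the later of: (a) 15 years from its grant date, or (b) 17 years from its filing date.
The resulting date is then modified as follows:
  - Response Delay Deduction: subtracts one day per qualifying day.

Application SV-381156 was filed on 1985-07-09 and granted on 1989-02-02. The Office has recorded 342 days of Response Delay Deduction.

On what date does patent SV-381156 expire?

(a) grant + 15 years → 2 February 2004.
(b) filing + 17 years → 9 July 2002.
Later of the two: 2 February 2004.
Response Delay Deduction: −342 days → 25 February 2003.

February 25, 2003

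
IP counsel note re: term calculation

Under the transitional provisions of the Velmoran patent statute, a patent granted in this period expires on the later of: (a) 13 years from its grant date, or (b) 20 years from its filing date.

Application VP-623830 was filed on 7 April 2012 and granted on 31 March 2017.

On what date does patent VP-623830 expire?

(a) grant + 13 years → 31 March 2030.
(b) filing + 20 years → 7 April 2032.
Later of the two: 7 April 2032.

April 7, 2032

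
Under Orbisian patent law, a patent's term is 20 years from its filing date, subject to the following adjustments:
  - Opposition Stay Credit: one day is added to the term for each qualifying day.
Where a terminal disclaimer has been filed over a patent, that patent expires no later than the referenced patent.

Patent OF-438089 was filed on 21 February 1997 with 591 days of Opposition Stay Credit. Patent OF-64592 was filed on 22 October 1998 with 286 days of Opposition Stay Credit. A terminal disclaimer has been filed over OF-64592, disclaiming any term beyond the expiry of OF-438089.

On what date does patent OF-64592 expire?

2018-10-05

Natural term of OF-64592:
  Base: filing + 20 years → 22 October 2018.
  Opposition Stay Credit: +286 days → 4 August 2019.
Expiry of referenced patent OF-438089:
  Base: filing + 20 years → 21 February 2017.
  Opposition Stay Credit: +591 days → 5 October 2018.
Terminal disclaimer: OF-64592 expires on the earlier of 4 August 2019 and 5 October 2018.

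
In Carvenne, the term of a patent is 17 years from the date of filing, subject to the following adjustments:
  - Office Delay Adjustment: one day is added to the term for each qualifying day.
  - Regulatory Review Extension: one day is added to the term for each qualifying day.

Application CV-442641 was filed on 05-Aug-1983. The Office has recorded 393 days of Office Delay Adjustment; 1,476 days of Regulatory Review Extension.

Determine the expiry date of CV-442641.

Base term: filing date + 17 years → 5 August 2000.
Office Delay Adjustment: +393 days → 2 September 2001.
Regulatory Review Extension: +1476 days → 17 September 2005.

September 17, 2005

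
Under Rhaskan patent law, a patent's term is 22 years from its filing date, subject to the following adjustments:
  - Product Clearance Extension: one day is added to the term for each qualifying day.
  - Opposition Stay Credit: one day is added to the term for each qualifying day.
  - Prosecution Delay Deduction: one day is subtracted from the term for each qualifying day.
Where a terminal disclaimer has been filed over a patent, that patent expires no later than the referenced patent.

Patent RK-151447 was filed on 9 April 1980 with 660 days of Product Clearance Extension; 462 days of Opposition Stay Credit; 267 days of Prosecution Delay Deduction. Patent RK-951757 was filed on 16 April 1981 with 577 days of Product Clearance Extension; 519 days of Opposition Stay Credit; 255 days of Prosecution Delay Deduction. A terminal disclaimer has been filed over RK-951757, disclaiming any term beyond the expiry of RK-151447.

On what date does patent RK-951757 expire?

August 11, 2004

Natural term of RK-951757:
  Base: filing + 22 years → 16 April 2003.
  Product Clearance Extension: +577 days → 13 November 2004.
  Opposition Stay Credit: +519 days → 16 April 2006.
  Prosecution Delay Deduction: −255 days → 4 August 2005.
Expiry of referenced patent RK-151447:
  Base: filing + 22 years → 9 April 2002.
  Product Clearance Extension: +660 days → 29 January 2004.
  Opposition Stay Credit: +462 days → 5 May 2005.
  Prosecution Delay Deduction: −267 days → 11 August 2004.
Terminal disclaimer: RK-951757 expires on the earlier of 4 August 2005 and 11 August 2004.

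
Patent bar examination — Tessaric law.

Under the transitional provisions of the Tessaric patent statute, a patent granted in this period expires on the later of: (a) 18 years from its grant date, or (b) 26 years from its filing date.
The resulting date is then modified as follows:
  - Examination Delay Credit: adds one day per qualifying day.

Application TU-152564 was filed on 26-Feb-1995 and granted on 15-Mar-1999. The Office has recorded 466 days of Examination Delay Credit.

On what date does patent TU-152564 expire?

(a) grant + 18 years → 15 March 2017.
(b) filing + 26 years → 26 February 2021.
Later of the two: 26 February 2021.
Examination Delay Credit: +466 days → 7 June 2022.

June 7, 2022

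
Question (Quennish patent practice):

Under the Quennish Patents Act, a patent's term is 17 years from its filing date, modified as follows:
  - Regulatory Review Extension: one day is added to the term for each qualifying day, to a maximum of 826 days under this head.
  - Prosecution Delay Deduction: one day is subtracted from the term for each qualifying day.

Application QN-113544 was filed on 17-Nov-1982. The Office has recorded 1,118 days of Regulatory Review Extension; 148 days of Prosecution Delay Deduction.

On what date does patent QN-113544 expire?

September 25, 2001

Base term: filing date + 17 years → 17 November 1999.
Regulatory Review Extension: 1118 days claimed exceeds the 826-day cap, so +826 days → 20 February 2002.
Prosecution Delay Deduction: −148 days → 25 September 2001.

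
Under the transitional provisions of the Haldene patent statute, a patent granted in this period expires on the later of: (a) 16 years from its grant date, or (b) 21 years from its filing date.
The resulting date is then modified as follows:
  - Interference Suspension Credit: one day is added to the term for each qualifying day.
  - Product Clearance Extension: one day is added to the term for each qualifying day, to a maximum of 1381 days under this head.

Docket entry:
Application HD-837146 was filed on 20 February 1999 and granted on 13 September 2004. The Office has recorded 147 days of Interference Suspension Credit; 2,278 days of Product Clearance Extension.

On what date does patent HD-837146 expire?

(a) grant + 16 years → 13 September 2020.
(b) filing + 21 years → 20 February 2020.
Later of the two: 13 September 2020.
Interference Suspension Credit: +147 days → 7 February 2021.
Product Clearance Extension: 2278 days claimed exceeds the 1381-day cap, so +1381 days → 19 November 2024.

2024-11-19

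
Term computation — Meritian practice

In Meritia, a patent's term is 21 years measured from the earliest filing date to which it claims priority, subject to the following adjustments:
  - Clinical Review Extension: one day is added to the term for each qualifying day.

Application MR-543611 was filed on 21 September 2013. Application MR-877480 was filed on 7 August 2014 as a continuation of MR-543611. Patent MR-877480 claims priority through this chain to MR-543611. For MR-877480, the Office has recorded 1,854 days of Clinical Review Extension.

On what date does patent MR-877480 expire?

October 19, 2039

Earliest priority filing: 21 September 2013.
Base term: 21 September 2013 + 21 years → 21 September 2034.
Clinical Review Extension: +1854 days → 19 October 2039.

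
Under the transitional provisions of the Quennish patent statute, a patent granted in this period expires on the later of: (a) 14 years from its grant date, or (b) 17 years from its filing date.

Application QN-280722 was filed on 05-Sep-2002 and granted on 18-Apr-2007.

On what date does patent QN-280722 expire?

(a) grant + 14 years → 18 April 2021.
(b) filing + 17 years → 5 September 2019.
Later of the two: 18 April 2021.

April 18, 2021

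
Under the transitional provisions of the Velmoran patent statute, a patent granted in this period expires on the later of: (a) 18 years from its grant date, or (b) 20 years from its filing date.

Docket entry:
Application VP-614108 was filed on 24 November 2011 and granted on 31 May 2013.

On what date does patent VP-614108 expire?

November 24, 2031

(a) grant + 18 years → 31 May 2031.
(b) filing + 20 years → 24 November 2031.
Later of the two: 24 November 2031.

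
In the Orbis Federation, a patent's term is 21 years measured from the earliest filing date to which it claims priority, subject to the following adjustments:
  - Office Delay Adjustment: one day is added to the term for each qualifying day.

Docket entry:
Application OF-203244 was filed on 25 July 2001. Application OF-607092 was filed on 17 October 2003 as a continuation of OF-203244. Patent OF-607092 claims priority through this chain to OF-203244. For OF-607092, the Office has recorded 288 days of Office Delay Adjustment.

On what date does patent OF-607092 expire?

Earliest priority filing: 25 July 2001.
Base term: 25 July 2001 + 21 years → 25 July 2022.
Office Delay Adjustment: +288 days → 9 May 2023.

May 9, 2023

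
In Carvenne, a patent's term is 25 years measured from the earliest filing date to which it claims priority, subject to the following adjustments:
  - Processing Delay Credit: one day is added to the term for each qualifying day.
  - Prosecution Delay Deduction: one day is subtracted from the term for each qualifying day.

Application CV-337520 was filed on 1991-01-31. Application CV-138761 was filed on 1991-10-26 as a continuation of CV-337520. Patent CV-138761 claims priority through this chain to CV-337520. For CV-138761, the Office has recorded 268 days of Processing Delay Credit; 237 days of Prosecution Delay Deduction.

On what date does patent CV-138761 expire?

Earliest priority filing: 31 January 1991.
Base term: 31 January 1991 + 25 years → 31 January 2016.
Processing Delay Credit: +268 days → 25 October 2016.
Prosecution Delay Deduction: −237 days → 2 March 2016.

March 2, 2016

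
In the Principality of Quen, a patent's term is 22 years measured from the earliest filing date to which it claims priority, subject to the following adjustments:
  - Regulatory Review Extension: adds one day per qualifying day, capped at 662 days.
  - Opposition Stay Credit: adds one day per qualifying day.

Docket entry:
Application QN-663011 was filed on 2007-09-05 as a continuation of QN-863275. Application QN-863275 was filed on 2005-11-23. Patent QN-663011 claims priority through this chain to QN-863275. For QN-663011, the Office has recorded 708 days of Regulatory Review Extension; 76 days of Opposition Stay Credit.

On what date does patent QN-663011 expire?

November 30, 2029

Earliest priority filing: 23 November 2005.
Base term: 23 November 2005 + 22 years → 23 November 2027.
Regulatory Review Extension: 708 days claimed exceeds the 662-day cap, so +662 days → 15 September 2029.
Opposition Stay Credit: +76 days → 30 November 2029.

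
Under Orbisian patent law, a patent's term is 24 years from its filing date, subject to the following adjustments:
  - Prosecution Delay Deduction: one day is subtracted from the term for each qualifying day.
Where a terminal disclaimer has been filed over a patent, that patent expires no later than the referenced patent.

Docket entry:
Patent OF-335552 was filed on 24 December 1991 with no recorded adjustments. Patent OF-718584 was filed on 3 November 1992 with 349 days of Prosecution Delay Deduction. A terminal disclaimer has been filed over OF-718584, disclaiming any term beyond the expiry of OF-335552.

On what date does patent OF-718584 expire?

November 20, 2015

Natural term of OF-718584:
  Base: filing + 24 years → 3 November 2016.
  Prosecution Delay Deduction: −349 days → 20 November 2015.
Expiry of referenced patent OF-335552:
  Base: filing + 24 years → 24 December 2015.
Terminal disclaimer: OF-718584 expires on the earlier of 20 November 2015 and 24 December 2015.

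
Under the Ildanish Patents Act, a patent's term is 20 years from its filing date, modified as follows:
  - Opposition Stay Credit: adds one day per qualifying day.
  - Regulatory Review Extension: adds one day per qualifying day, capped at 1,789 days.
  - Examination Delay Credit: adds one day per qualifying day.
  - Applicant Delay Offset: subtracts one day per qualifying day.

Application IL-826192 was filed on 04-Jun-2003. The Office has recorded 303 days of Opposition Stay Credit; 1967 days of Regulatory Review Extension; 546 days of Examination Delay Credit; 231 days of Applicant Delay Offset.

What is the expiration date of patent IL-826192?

January 5, 2030

Base term: filing date + 20 years → 4 June 2023.
Opposition Stay Credit: +303 days → 2 April 2024.
Regulatory Review Extension: 1967 days claimed exceeds the 1789-day cap, so +1789 days → 24 February 2029.
Examination Delay Credit: +546 days → 24 August 2030.
Applicant Delay Offset: −231 days → 5 January 2030.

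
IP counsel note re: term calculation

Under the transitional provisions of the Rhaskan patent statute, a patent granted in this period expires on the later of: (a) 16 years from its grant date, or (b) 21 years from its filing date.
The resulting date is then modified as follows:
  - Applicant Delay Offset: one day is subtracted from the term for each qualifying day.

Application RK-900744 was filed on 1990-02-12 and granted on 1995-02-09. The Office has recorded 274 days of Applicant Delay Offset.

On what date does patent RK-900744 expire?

(a) grant + 16 years → 9 February 2011.
(b) filing + 21 years → 12 February 2011.
Later of the two: 12 February 2011.
Applicant Delay Offset: −274 days → 14 May 2010.

2010-05-14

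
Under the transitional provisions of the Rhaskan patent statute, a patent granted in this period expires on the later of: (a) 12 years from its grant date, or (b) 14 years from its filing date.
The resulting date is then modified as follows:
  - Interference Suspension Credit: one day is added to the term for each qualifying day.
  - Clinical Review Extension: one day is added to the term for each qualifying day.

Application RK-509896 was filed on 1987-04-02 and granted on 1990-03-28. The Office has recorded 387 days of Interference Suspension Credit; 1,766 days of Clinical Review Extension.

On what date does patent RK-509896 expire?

(a) grant + 12 years → 28 March 2002.
(b) filing + 14 years → 2 April 2001.
Later of the two: 28 March 2002.
Interference Suspension Credit: +387 days → 19 April 2003.
Clinical Review Extension: +1766 days → 18 February 2008.

2008-02-18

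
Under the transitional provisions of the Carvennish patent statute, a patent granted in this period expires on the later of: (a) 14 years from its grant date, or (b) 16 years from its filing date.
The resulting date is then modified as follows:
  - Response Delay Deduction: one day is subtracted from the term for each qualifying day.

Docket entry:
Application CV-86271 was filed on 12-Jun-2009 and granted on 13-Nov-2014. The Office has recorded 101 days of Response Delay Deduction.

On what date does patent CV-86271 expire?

2028-08-04

(a) grant + 14 years → 13 November 2028.
(b) filing + 16 years → 12 June 2025.
Later of the two: 13 November 2028.
Response Delay Deduction: −101 days → 4 August 2028.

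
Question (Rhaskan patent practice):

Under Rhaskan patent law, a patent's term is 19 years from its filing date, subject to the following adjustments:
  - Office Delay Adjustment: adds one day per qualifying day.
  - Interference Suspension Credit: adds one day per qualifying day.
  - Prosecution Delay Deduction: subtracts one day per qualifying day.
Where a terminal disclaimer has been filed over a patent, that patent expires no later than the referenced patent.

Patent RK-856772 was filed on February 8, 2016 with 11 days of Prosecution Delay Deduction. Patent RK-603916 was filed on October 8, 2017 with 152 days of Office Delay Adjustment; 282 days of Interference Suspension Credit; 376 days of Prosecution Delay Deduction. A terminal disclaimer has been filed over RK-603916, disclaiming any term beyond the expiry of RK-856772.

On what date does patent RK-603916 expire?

January 28, 2035

Natural term of RK-603916:
  Base: filing + 19 years → 8 October 2036.
  Office Delay Adjustment: +152 days → 9 March 2037.
  Interference Suspension Credit: +282 days → 16 December 2037.
  Prosecution Delay Deduction: −376 days → 5 December 2036.
Expiry of referenced patent RK-856772:
  Base: filing + 19 years → 8 February 2035.
  Prosecution Delay Deduction: −11 days → 28 January 2035.
Terminal disclaimer: RK-603916 expires on the earlier of 5 December 2036 and 28 January 2035.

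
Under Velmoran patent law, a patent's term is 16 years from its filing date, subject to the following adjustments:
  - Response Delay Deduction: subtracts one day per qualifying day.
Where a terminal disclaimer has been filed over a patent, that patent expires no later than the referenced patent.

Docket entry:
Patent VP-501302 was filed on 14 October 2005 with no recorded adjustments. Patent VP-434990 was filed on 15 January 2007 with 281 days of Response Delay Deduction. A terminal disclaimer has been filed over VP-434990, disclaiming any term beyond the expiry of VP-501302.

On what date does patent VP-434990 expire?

Natural term of VP-434990:
  Base: filing + 16 years → 15 January 2023.
  Response Delay Deduction: −281 days → 9 April 2022.
Expiry of referenced patent VP-501302:
  Base: filing + 16 years → 14 October 2021.
Terminal disclaimer: VP-434990 expires on the earlier of 9 April 2022 and 14 October 2021.

2021-10-14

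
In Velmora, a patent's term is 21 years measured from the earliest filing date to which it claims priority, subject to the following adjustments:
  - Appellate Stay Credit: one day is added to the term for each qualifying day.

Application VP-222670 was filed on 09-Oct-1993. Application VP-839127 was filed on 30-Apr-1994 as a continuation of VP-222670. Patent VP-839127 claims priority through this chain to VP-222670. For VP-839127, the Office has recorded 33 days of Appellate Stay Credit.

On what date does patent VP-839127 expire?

Earliest priority filing: 9 October 1993.
Base term: 9 October 1993 + 21 years → 9 October 2014.
Appellate Stay Credit: +33 days → 11 November 2014.

2014-11-11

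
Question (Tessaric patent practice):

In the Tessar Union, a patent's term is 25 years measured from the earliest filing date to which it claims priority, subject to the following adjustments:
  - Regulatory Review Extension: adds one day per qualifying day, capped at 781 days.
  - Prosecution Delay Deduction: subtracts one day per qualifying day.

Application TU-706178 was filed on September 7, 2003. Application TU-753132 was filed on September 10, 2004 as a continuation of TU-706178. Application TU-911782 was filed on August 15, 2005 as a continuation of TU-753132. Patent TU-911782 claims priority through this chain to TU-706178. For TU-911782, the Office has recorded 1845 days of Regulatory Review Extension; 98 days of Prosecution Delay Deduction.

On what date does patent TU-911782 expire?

Earliest priority filing: 7 September 2003.
Base term: 7 September 2003 + 25 years → 7 September 2028.
Regulatory Review Extension: 1845 days claimed exceeds the 781-day cap, so +781 days → 28 October 2030.
Prosecution Delay Deduction: −98 days → 22 July 2030.

2030-07-22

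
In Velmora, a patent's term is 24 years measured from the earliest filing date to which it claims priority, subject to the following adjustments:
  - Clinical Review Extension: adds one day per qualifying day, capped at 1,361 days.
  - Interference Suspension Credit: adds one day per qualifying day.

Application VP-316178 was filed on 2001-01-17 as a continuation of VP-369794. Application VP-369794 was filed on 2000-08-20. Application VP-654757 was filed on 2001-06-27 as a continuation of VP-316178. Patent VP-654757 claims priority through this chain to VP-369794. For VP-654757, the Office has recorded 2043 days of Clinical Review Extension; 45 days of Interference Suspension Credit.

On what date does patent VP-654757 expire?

Earliest priority filing: 20 August 2000.
Base term: 20 August 2000 + 24 years → 20 August 2024.
Clinical Review Extension: 2043 days claimed exceeds the 1361-day cap, so +1361 days → 12 May 2028.
Interference Suspension Credit: +45 days → 26 June 2028.

2028-06-26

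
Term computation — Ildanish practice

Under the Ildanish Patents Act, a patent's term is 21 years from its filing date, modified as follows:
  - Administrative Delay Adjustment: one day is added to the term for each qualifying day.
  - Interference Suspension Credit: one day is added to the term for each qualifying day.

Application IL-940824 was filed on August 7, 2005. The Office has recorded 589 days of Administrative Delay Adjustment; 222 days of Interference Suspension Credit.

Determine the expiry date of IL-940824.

Base term: filing date + 21 years → 7 August 2026.
Administrative Delay Adjustment: +589 days → 18 March 2028.
Interference Suspension Credit: +222 days → 26 October 2028.

2028-10-26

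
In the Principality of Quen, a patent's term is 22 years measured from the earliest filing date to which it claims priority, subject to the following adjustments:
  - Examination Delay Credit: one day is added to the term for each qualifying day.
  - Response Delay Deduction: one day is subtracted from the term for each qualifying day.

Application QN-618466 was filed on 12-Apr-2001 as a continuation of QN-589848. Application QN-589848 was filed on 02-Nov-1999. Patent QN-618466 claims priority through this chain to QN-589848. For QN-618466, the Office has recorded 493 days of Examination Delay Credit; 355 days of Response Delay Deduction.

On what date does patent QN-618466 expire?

Earliest priority filing: 2 November 1999.
Base term: 2 November 1999 + 22 years → 2 November 2021.
Examination Delay Credit: +493 days → 10 March 2023.
Response Delay Deduction: −355 days → 20 March 2022.

March 20, 2022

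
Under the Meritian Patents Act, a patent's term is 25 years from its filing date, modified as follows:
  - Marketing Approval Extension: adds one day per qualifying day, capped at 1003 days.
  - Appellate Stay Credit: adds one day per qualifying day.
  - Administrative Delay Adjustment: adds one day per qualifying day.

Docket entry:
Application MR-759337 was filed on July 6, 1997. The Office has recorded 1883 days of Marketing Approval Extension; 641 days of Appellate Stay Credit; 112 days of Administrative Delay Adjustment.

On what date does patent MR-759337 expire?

April 27, 2027

Base term: filing date + 25 years → 6 July 2022.
Marketing Approval Extension: 1883 days claimed exceeds the 1003-day cap, so +1003 days → 4 April 2025.
Appellate Stay Credit: +641 days → 5 January 2027.
Administrative Delay Adjustment: +112 days → 27 April 2027.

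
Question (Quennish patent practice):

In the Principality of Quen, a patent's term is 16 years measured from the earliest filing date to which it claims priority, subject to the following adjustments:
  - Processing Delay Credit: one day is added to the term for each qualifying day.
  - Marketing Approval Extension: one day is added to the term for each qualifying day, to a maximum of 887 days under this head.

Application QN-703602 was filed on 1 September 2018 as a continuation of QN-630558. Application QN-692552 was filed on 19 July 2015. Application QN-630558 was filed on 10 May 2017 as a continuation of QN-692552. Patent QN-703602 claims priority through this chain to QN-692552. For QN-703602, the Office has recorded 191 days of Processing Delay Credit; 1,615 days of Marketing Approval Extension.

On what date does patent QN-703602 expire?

2034-07-01

Earliest priority filing: 19 July 2015.
Base term: 19 July 2015 + 16 years → 19 July 2031.
Processing Delay Credit: +191 days → 26 January 2032.
Marketing Approval Extension: 1615 days claimed exceeds the 887-day cap, so +887 days → 1 July 2034.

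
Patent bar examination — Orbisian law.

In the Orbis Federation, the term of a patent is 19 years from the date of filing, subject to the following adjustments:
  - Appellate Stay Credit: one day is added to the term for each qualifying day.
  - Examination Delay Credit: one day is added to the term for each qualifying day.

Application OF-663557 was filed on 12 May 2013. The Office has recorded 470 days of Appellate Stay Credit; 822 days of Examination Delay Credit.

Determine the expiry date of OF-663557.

2035-11-25

Base term: filing date + 19 years → 12 May 2032.
Appellate Stay Credit: +470 days → 25 August 2033.
Examination Delay Credit: +822 days → 25 November 2035.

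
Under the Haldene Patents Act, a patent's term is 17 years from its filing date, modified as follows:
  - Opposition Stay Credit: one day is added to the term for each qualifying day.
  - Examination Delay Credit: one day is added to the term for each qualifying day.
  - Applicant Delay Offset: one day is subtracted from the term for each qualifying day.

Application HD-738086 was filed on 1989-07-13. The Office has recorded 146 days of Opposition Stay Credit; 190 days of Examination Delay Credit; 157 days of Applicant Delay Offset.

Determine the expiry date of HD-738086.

Base term: filing date + 17 years → 13 July 2006.
Opposition Stay Credit: +146 days → 6 December 2006.
Examination Delay Credit: +190 days → 14 June 2007.
Applicant Delay Offset: −157 days → 8 January 2007.

January 8, 2007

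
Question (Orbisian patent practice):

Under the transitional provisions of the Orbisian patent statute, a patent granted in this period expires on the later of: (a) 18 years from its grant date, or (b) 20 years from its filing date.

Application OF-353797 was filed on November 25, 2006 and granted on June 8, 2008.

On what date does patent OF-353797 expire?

(a) grant + 18 years → 8 June 2026.
(b) filing + 20 years → 25 November 2026.
Later of the two: 25 November 2026.

2026-11-25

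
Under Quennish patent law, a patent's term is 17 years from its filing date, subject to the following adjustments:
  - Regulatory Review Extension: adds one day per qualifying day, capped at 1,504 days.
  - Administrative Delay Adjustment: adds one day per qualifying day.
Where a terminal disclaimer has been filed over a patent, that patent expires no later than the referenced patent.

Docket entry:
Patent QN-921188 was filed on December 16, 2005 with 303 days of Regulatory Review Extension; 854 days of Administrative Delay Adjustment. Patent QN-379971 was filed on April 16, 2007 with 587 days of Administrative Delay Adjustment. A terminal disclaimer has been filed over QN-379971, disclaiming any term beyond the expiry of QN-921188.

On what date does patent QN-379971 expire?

November 24, 2025

Natural term of QN-379971:
  Base: filing + 17 years → 16 April 2024.
  Administrative Delay Adjustment: +587 days → 24 November 2025.
Expiry of referenced patent QN-921188:
  Base: filing + 17 years → 16 December 2022.
  Regulatory Review Extension: 303 days (within the 1504-day cap) → +303 days → 15 October 2023.
  Administrative Delay Adjustment: +854 days → 15 February 2026.
Terminal disclaimer: QN-379971 expires on the earlier of 24 November 2025 and 15 February 2026.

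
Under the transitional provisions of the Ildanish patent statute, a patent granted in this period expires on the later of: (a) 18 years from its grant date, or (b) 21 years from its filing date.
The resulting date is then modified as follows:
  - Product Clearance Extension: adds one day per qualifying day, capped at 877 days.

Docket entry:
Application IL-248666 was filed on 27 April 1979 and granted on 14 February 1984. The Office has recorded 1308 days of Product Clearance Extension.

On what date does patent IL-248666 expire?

2004-07-10

(a) grant + 18 years → 14 February 2002.
(b) filing + 21 years → 27 April 2000.
Later of the two: 14 February 2002.
Product Clearance Extension: 1308 days claimed exceeds the 877-day cap, so +877 days → 10 July 2004.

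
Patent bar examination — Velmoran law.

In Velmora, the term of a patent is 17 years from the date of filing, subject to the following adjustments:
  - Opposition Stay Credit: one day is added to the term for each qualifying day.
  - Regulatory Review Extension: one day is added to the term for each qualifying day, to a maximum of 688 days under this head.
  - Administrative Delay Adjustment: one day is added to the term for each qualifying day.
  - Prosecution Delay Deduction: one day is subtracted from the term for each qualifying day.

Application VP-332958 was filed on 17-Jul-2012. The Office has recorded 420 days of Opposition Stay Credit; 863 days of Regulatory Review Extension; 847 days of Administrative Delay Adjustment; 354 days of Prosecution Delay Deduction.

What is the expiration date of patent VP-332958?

2033-12-04

Base term: filing date + 17 years → 17 July 2029.
Opposition Stay Credit: +420 days → 10 September 2030.
Regulatory Review Extension: 863 days claimed exceeds the 688-day cap, so +688 days → 29 July 2032.
Administrative Delay Adjustment: +847 days → 23 November 2034.
Prosecution Delay Deduction: −354 days → 4 December 2033.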